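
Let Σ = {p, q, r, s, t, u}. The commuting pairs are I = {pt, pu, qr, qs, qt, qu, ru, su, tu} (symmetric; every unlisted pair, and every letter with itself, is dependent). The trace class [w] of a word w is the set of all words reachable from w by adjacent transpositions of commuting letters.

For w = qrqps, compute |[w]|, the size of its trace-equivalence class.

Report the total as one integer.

3

piece 0:q — minimal
piece 1:r — minimal
piece 2:q rests on {0:q}
piece 3:p rests on {1:r, 2:q}
piece 4:s rests on {3:p}
minimal pieces: {0:q, 1:r}
ways to finish when only these pieces remain (= sum over removing one remaining piece with nothing left below it):
  1 left: {4}→1
  2 left: {3,4}→1
  3 left: {1,3,4}→1  {2,3,4}→1
  placing 0:q first → 2 extensions
  placing 1:r first → 1 extensions
total linear extensions = 3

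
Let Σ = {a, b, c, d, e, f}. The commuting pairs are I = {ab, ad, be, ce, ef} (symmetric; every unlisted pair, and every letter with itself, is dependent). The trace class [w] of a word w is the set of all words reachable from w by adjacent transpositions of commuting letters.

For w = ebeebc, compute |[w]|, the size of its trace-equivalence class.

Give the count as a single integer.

20

piece 0:e — minimal
piece 1:b — minimal
piece 2:e rests on {0:e}
piece 3:e rests on {2:e}
piece 4:b rests on {1:b}
piece 5:c rests on {4:b}
minimal pieces: {0:e, 1:b}
ways to finish when only these pieces remain (= sum over removing one remaining piece with nothing left below it):
  1 left: {3}→1  {5}→1
  2 left: {2,3}→1  {3,5}→2  {4,5}→1
  3 left: {0,2,3}→1  {1,4,5}→1  {2,3,5}→3  {3,4,5}→3
  4 left: {0,2,3,5}→4  {1,3,4,5}→4  {2,3,4,5}→6
  placing 0:e first → 10 extensions
  placing 1:b first → 10 extensions
total linear extensions = 20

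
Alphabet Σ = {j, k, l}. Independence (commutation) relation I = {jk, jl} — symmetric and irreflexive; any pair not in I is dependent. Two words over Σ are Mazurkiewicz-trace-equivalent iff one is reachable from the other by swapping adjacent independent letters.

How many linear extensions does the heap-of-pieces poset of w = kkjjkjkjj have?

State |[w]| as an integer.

126

0(k) covers ∅
1(k) covers 0:k
2(j) covers ∅
3(j) covers 2:j
4(k) covers 1:k
5(j) covers 3:j
6(k) covers 4:k
7(j) covers 5:j
8(j) covers 7:j
floor of heap: 0:k, 2:j
completions by unplaced set U, small U first (add the entries for U minus each lowest piece of U):
  |U|=1: {6}:1  {8}:1
  |U|=2: {4,6}:1  {6,8}:2  {7,8}:1
  |U|=3: {1,4,6}:1  {4,6,8}:3  {5,7,8}:1  {6,7,8}:3
  |U|=4: {0,1,4,6}:1  {1,4,6,8}:4  {3,5,7,8}:1  {4,6,7,8}:6  {5,6,7,8}:4
  |U|=5: {0,1,4,6,8}:5  {1,4,6,7,8}:10  {2,3,5,7,8}:1  {3,5,6,7,8}:5  {4,5,6,7,8}:10
  |U|=6: {0,1,4,6,7,8}:15  {1,4,5,6,7,8}:20  {2,3,5,6,7,8}:6  {3,4,5,6,7,8}:15
  |U|=7: {0,1,4,5,6,7,8}:35  {1,3,4,5,6,7,8}:35  {2,3,4,5,6,7,8}:21
  start at 0(k): 56
  start at 2(j): 70
sum over floor = 126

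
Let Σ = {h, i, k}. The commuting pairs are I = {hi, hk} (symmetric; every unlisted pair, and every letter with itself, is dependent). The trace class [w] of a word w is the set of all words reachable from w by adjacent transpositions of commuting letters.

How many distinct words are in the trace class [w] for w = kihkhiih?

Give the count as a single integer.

56

#0=k has no predecessor
#1=i depends on [0:k]
#2=h has no predecessor
#3=k depends on [1:i]
#4=h depends on [2:h]
#5=i depends on [3:k]
#6=i depends on [5:i]
#7=h depends on [4:h]
sources: [0:k, 2:h]
N(rest) = Σ N(rest − s) over sources s of rest; N(one piece) = 1:
  size 1 → [6]=1  [7]=1
  size 2 → [4,7]=1  [5,6]=1  [6,7]=2
  size 3 → [2,4,7]=1  [3,5,6]=1  [4,6,7]=3  [5,6,7]=3
  size 4 → [1,3,5,6]=1  [2,4,6,7]=4  [3,5,6,7]=4  [4,5,6,7]=6
  size 5 → [0,1,3,5,6]=1  [1,3,5,6,7]=5  [2,4,5,6,7]=10  [3,4,5,6,7]=10
  size 6 → [0,1,3,5,6,7]=6  [1,3,4,5,6,7]=15  [2,3,4,5,6,7]=20
  first=0(k) contributes 35
  first=2(h) contributes 21
|[w]| = 56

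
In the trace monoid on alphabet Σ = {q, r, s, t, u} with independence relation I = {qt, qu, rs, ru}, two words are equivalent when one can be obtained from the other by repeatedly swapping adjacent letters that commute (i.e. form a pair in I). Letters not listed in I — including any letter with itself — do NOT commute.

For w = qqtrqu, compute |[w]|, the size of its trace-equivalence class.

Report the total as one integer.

12

drop 0:q onto floor
drop 1:q onto {0:q}
drop 2:t onto floor
drop 3:r onto {1:q, 2:t}
drop 4:q onto {3:r}
drop 5:u onto {2:t}
ground layer = {0:q, 2:t}
drop-orders for the pieces not yet dropped (sum over which currently-grounded one goes next):
  1 to go: {4} 1  {5} 1
  2 to go: {3,4} 1  {4,5} 2
  3 to go: {1,3,4} 1  {3,4,5} 3
  4 to go: {0,1,3,4} 1  {1,3,4,5} 4  {2,3,4,5} 3
  if 0:q drops first: 7 orders
  if 2:t drops first: 5 orders
heap linearizations: 12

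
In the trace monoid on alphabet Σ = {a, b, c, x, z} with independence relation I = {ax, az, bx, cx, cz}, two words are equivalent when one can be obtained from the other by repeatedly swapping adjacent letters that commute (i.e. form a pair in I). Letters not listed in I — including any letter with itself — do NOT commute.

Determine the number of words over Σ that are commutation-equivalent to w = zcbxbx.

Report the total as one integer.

16

0(z) covers ∅
1(c) covers ∅
2(b) covers 0:z, 1:c
3(x) covers 0:z
4(b) covers 2:b
5(x) covers 3:x
floor of heap: 0:z, 1:c
completions by unplaced set U, small U first (add the entries for U minus each lowest piece of U):
  |U|=1: {4}:1  {5}:1
  |U|=2: {2,4}:1  {3,5}:1  {4,5}:2
  |U|=3: {1,2,4}:1  {2,4,5}:3  {3,4,5}:3
  |U|=4: {1,2,4,5}:4  {2,3,4,5}:6
  start at 0(z): 10
  start at 1(c): 6
sum over floor = 16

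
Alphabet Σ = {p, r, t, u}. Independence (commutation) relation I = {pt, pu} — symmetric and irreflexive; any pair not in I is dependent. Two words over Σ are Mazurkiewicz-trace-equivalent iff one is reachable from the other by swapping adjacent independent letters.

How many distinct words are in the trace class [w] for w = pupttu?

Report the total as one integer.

15

0(p) covers ∅
1(u) covers ∅
2(p) covers 0:p
3(t) covers 1:u
4(t) covers 3:t
5(u) covers 4:t
floor of heap: 0:p, 1:u
completions by unplaced set U, small U first (add the entries for U minus each lowest piece of U):
  |U|=1: {2}:1  {5}:1
  |U|=2: {0,2}:1  {2,5}:2  {4,5}:1
  |U|=3: {0,2,5}:3  {2,4,5}:3  {3,4,5}:1
  |U|=4: {0,2,4,5}:6  {1,3,4,5}:1  {2,3,4,5}:4
  start at 0(p): 5
  start at 1(u): 10
sum over floor = 15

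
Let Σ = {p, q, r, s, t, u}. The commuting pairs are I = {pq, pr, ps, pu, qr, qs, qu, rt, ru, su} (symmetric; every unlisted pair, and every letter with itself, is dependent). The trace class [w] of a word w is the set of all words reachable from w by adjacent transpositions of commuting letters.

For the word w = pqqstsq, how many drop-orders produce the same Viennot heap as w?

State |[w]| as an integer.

#0=p has no predecessor
#1=q has no predecessor
#2=q depends on [1:q]
#3=s has no predecessor
#4=t depends on [0:p, 2:q, 3:s]
#5=s depends on [4:t]
#6=q depends on [4:t]
sources: [0:p, 1:q, 3:s]
N(rest) = Σ N(rest − s) over sources s of rest; N(one piece) = 1:
  size 1 → [5]=1  [6]=1
  size 2 → [5,6]=2
  size 3 → [4,5,6]=2
  size 4 → [0,4,5,6]=2  [2,4,5,6]=2  [3,4,5,6]=2
  size 5 → [0,2,4,5,6]=4  [0,3,4,5,6]=4  [1,2,4,5,6]=2  [2,3,4,5,6]=4
  first=0(p) contributes 6
  first=1(q) contributes 12
  first=3(s) contributes 6
|[w]| = 24

24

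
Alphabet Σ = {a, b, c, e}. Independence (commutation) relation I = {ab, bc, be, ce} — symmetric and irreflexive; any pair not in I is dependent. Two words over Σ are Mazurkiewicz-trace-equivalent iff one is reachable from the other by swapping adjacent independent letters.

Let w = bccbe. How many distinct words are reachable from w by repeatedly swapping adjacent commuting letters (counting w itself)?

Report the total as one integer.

0(b) covers ∅
1(c) covers ∅
2(c) covers 1:c
3(b) covers 0:b
4(e) covers ∅
floor of heap: 0:b, 1:c, 4:e
completions by unplaced set U, small U first (add the entries for U minus each lowest piece of U):
  |U|=1: {2}:1  {3}:1  {4}:1
  |U|=2: {0,3}:1  {1,2}:1  {2,3}:2  {2,4}:2  {3,4}:2
  |U|=3: {0,2,3}:3  {0,3,4}:3  {1,2,3}:3  {1,2,4}:3  {2,3,4}:6
  start at 0(b): 12
  start at 1(c): 12
  start at 4(e): 6
sum over floor = 30

30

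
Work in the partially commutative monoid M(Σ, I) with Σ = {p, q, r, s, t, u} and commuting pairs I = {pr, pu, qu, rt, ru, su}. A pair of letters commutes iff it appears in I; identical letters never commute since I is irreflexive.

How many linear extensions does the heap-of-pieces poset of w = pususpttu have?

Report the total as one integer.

0(p) covers ∅
1(u) covers ∅
2(s) covers 0:p
3(u) covers 1:u
4(s) covers 2:s
5(p) covers 4:s
6(t) covers 3:u, 5:p
7(t) covers 6:t
8(u) covers 7:t
floor of heap: 0:p, 1:u
completions by unplaced set U, small U first (add the entries for U minus each lowest piece of U):
  |U|=1: {8}:1
  |U|=2: {7,8}:1
  |U|=3: {6,7,8}:1
  |U|=4: {3,6,7,8}:1  {5,6,7,8}:1
  |U|=5: {1,3,6,7,8}:1  {3,5,6,7,8}:2  {4,5,6,7,8}:1
  |U|=6: {1,3,5,6,7,8}:3  {2,4,5,6,7,8}:1  {3,4,5,6,7,8}:3
  |U|=7: {0,2,4,5,6,7,8}:1  {1,3,4,5,6,7,8}:6  {2,3,4,5,6,7,8}:4
  start at 0(p): 10
  start at 1(u): 5
sum over floor = 15

15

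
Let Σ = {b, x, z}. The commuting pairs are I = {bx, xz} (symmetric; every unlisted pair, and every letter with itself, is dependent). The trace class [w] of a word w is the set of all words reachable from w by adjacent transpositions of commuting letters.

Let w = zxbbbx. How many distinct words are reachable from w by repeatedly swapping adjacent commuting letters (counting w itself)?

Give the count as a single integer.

15

piece 0:z — minimal
piece 1:x — minimal
piece 2:b rests on {0:z}
piece 3:b rests on {2:b}
piece 4:b rests on {3:b}
piece 5:x rests on {1:x}
minimal pieces: {0:z, 1:x}
ways to finish when only these pieces remain (= sum over removing one remaining piece with nothing left below it):
  1 left: {4}→1  {5}→1
  2 left: {1,5}→1  {3,4}→1  {4,5}→2
  3 left: {1,4,5}→3  {2,3,4}→1  {3,4,5}→3
  4 left: {0,2,3,4}→1  {1,3,4,5}→6  {2,3,4,5}→4
  placing 0:z first → 10 extensions
  placing 1:x first → 5 extensions
total linear extensions = 15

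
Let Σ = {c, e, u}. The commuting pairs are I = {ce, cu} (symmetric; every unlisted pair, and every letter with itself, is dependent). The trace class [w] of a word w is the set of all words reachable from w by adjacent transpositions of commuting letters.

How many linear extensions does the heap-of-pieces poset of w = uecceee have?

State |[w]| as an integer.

21

0(u) covers ∅
1(e) covers 0:u
2(c) covers ∅
3(c) covers 2:c
4(e) covers 1:e
5(e) covers 4:e
6(e) covers 5:e
floor of heap: 0:u, 2:c
completions by unplaced set U, small U first (add the entries for U minus each lowest piece of U):
  |U|=1: {3}:1  {6}:1
  |U|=2: {2,3}:1  {3,6}:2  {5,6}:1
  |U|=3: {2,3,6}:3  {3,5,6}:3  {4,5,6}:1
  |U|=4: {1,4,5,6}:1  {2,3,5,6}:6  {3,4,5,6}:4
  |U|=5: {0,1,4,5,6}:1  {1,3,4,5,6}:5  {2,3,4,5,6}:10
  start at 0(u): 15
  start at 2(c): 6
sum over floor = 21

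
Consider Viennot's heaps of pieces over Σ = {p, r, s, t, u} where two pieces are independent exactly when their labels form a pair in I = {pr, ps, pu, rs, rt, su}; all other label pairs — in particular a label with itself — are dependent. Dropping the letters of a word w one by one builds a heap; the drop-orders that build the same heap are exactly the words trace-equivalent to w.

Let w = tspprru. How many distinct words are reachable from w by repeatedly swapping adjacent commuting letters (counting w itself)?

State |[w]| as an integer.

piece 0:t — minimal
piece 1:s rests on {0:t}
piece 2:p rests on {0:t}
piece 3:p rests on {2:p}
piece 4:r — minimal
piece 5:r rests on {4:r}
piece 6:u rests on {0:t, 5:r}
minimal pieces: {0:t, 4:r}
ways to finish when only these pieces remain (= sum over removing one remaining piece with nothing left below it):
  1 left: {1}→1  {3}→1  {6}→1
  2 left: {1,3}→2  {1,6}→2  {2,3}→1  {3,6}→2  {5,6}→1
  3 left: {1,2,3}→3  {1,3,6}→6  {1,5,6}→3  {2,3,6}→3  {3,5,6}→3  {4,5,6}→1
  4 left: {1,2,3,6}→12  {1,3,5,6}→12  {1,4,5,6}→4  {2,3,5,6}→6  {3,4,5,6}→4
  5 left: {0,1,2,3,6}→12  {1,2,3,5,6}→30  {1,3,4,5,6}→20  {2,3,4,5,6}→10
  placing 0:t first → 60 extensions
  placing 4:r first → 42 extensions
total linear extensions = 102

102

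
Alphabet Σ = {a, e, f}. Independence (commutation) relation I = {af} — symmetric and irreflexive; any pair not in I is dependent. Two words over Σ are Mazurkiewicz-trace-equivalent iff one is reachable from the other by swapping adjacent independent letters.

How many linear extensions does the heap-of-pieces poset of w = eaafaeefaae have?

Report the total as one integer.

piece 0:e — minimal
piece 1:a rests on {0:e}
piece 2:a rests on {1:a}
piece 3:f rests on {0:e}
piece 4:a rests on {2:a}
piece 5:e rests on {3:f, 4:a}
piece 6:e rests on {5:e}
piece 7:f rests on {6:e}
piece 8:a rests on {6:e}
piece 9:a rests on {8:a}
piece 10:e rests on {7:f, 9:a}
minimal pieces: {0:e}
ways to finish when only these pieces remain (= sum over removing one remaining piece with nothing left below it):
  1 left: {10}→1
  2 left: {7,10}→1  {9,10}→1
  3 left: {7,9,10}→2  {8,9,10}→1
  4 left: {7,8,9,10}→3
  5 left: {6,7,8,9,10}→3
  6 left: {5,6,7,8,9,10}→3
  7 left: {3,5,6,7,8,9,10}→3  {4,5,6,7,8,9,10}→3
  8 left: {2,4,5,6,7,8,9,10}→3  {3,4,5,6,7,8,9,10}→6
  9 left: {1,2,4,5,6,7,8,9,10}→3  {2,3,4,5,6,7,8,9,10}→9
  placing 0:e first → 12 extensions

12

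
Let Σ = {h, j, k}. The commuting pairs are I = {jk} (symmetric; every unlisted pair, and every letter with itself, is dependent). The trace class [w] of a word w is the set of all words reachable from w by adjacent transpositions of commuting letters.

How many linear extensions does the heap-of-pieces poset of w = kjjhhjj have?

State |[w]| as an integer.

3

drop 0:k onto floor
drop 1:j onto floor
drop 2:j onto {1:j}
drop 3:h onto {0:k, 2:j}
drop 4:h onto {3:h}
drop 5:j onto {4:h}
drop 6:j onto {5:j}
ground layer = {0:k, 1:j}
drop-orders for the pieces not yet dropped (sum over which currently-grounded one goes next):
  1 to go: {6} 1
  2 to go: {5,6} 1
  3 to go: {4,5,6} 1
  4 to go: {3,4,5,6} 1
  5 to go: {0,3,4,5,6} 1  {2,3,4,5,6} 1
  if 0:k drops first: 1 orders
  if 1:j drops first: 2 orders
heap linearizations: 3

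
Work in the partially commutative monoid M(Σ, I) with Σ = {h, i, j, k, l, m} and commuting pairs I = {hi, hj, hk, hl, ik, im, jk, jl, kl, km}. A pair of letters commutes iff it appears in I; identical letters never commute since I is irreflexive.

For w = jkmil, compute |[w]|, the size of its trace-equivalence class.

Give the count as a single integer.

piece 0:j — minimal
piece 1:k — minimal
piece 2:m rests on {0:j}
piece 3:i rests on {0:j}
piece 4:l rests on {2:m, 3:i}
minimal pieces: {0:j, 1:k}
ways to finish when only these pieces remain (= sum over removing one remaining piece with nothing left below it):
  1 left: {1}→1  {4}→1
  2 left: {1,4}→2  {2,4}→1  {3,4}→1
  3 left: {1,2,4}→3  {1,3,4}→3  {2,3,4}→2
  placing 0:j first → 8 extensions
  placing 1:k first → 2 extensions
total linear extensions = 10

10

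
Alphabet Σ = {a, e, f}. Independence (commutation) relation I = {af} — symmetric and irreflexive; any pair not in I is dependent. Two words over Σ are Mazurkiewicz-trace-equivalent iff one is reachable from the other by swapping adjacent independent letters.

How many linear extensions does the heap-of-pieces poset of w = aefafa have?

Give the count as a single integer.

6

drop 0:a onto floor
drop 1:e onto {0:a}
drop 2:f onto {1:e}
drop 3:a onto {1:e}
drop 4:f onto {2:f}
drop 5:a onto {3:a}
ground layer = {0:a}
drop-orders for the pieces not yet dropped (sum over which currently-grounded one goes next):
  1 to go: {4} 1  {5} 1
  2 to go: {2,4} 1  {3,5} 1  {4,5} 2
  3 to go: {2,4,5} 3  {3,4,5} 3
  4 to go: {2,3,4,5} 6
  if 0:a drops first: 6 orders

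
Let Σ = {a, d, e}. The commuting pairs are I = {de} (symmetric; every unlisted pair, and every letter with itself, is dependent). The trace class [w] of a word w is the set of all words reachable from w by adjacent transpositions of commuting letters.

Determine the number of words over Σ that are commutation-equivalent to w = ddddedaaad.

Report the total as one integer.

6

#0=d has no predecessor
#1=d depends on [0:d]
#2=d depends on [1:d]
#3=d depends on [2:d]
#4=e has no predecessor
#5=d depends on [3:d]
#6=a depends on [4:e, 5:d]
#7=a depends on [6:a]
#8=a depends on [7:a]
#9=d depends on [8:a]
sources: [0:d, 4:e]
N(rest) = Σ N(rest − s) over sources s of rest; N(one piece) = 1:
  size 1 → [9]=1
  size 2 → [8,9]=1
  size 3 → [7,8,9]=1
  size 4 → [6,7,8,9]=1
  size 5 → [4,6,7,8,9]=1  [5,6,7,8,9]=1
  size 6 → [3,5,6,7,8,9]=1  [4,5,6,7,8,9]=2
  size 7 → [2,3,5,6,7,8,9]=1  [3,4,5,6,7,8,9]=3
  size 8 → [1,2,3,5,6,7,8,9]=1  [2,3,4,5,6,7,8,9]=4
  first=0(d) contributes 5
  first=4(e) contributes 1
|[w]| = 6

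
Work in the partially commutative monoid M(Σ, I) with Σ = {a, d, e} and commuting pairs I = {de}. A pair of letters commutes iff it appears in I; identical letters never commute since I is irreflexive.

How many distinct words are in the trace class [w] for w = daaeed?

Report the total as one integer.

3

0(d) covers ∅
1(a) covers 0:d
2(a) covers 1:a
3(e) covers 2:a
4(e) covers 3:e
5(d) covers 2:a
floor of heap: 0:d
completions by unplaced set U, small U first (add the entries for U minus each lowest piece of U):
  |U|=1: {4}:1  {5}:1
  |U|=2: {3,4}:1  {4,5}:2
  |U|=3: {3,4,5}:3
  |U|=4: {2,3,4,5}:3
  start at 0(d): 3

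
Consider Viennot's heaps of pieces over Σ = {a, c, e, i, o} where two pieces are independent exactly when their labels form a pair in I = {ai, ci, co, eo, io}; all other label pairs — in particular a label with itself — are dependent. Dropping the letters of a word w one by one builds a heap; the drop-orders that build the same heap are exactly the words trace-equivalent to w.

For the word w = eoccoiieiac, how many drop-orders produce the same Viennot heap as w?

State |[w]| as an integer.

0(e) covers ∅
1(o) covers ∅
2(c) covers 0:e
3(c) covers 2:c
4(o) covers 1:o
5(i) covers 0:e
6(i) covers 5:i
7(e) covers 3:c, 6:i
8(i) covers 7:e
9(a) covers 4:o, 7:e
10(c) covers 9:a
floor of heap: 0:e, 1:o
completions by unplaced set U, small U first (add the entries for U minus each lowest piece of U):
  |U|=1: {8}:1  {10}:1
  |U|=2: {8,10}:2  {9,10}:1
  |U|=3: {4,9,10}:1  {8,9,10}:3
  |U|=4: {1,4,9,10}:1  {4,8,9,10}:4  {7,8,9,10}:3
  |U|=5: {1,4,8,9,10}:5  {3,7,8,9,10}:3  {4,7,8,9,10}:7  {6,7,8,9,10}:3
  |U|=6: {1,4,7,8,9,10}:12  {2,3,7,8,9,10}:3  {3,4,7,8,9,10}:10  {3,6,7,8,9,10}:6  {4,6,7,8,9,10}:10  {5,6,7,8,9,10}:3
  |U|=7: {1,3,4,7,8,9,10}:22  {1,4,6,7,8,9,10}:22  {2,3,4,7,8,9,10}:13  {2,3,6,7,8,9,10}:9  {3,4,6,7,8,9,10}:26  {3,5,6,7,8,9,10}:9  {4,5,6,7,8,9,10}:13
  |U|=8: {1,2,3,4,7,8,9,10}:35  {1,3,4,6,7,8,9,10}:70  {1,4,5,6,7,8,9,10}:35  {2,3,4,6,7,8,9,10}:48  {2,3,5,6,7,8,9,10}:18  {3,4,5,6,7,8,9,10}:48
  |U|=9: {0,2,3,5,6,7,8,9,10}:18  {1,2,3,4,6,7,8,9,10}:153  {1,3,4,5,6,7,8,9,10}:153  {2,3,4,5,6,7,8,9,10}:114
  start at 0(e): 420
  start at 1(o): 132
sum over floor = 552

552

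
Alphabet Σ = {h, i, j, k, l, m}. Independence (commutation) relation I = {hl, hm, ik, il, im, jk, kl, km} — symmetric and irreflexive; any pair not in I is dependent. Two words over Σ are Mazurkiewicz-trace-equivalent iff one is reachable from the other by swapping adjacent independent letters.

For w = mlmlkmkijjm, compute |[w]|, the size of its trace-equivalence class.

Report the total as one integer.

#0=m has no predecessor
#1=l depends on [0:m]
#2=m depends on [1:l]
#3=l depends on [2:m]
#4=k has no predecessor
#5=m depends on [3:l]
#6=k depends on [4:k]
#7=i has no predecessor
#8=j depends on [5:m, 7:i]
#9=j depends on [8:j]
#10=m depends on [9:j]
sources: [0:m, 4:k, 7:i]
N(rest) = Σ N(rest − s) over sources s of rest; N(one piece) = 1:
  size 1 → [6]=1  [10]=1
  size 2 → [4,6]=1  [6,10]=2  [9,10]=1
  size 3 → [4,6,10]=3  [6,9,10]=3  [8,9,10]=1
  size 4 → [4,6,9,10]=6  [5,8,9,10]=1  [6,8,9,10]=4  [7,8,9,10]=1
  size 5 → [3,5,8,9,10]=1  [4,6,8,9,10]=10  [5,6,8,9,10]=5  [5,7,8,9,10]=2  [6,7,8,9,10]=5
  size 6 → [2,3,5,8,9,10]=1  [3,5,6,8,9,10]=6  [3,5,7,8,9,10]=3  [4,5,6,8,9,10]=15  [4,6,7,8,9,10]=15  [5,6,7,8,9,10]=12
  size 7 → [1,2,3,5,8,9,10]=1  [2,3,5,6,8,9,10]=7  [2,3,5,7,8,9,10]=4  [3,4,5,6,8,9,10]=21  [3,5,6,7,8,9,10]=21  [4,5,6,7,8,9,10]=42
  size 8 → [0,1,2,3,5,8,9,10]=1  [1,2,3,5,6,8,9,10]=8  [1,2,3,5,7,8,9,10]=5  [2,3,4,5,6,8,9,10]=28  [2,3,5,6,7,8,9,10]=32  [3,4,5,6,7,8,9,10]=84
  size 9 → [0,1,2,3,5,6,8,9,10]=9  [0,1,2,3,5,7,8,9,10]=6  [1,2,3,4,5,6,8,9,10]=36  [1,2,3,5,6,7,8,9,10]=45  [2,3,4,5,6,7,8,9,10]=144
  first=0(m) contributes 225
  first=4(k) contributes 60
  first=7(i) contributes 45
|[w]| = 330

330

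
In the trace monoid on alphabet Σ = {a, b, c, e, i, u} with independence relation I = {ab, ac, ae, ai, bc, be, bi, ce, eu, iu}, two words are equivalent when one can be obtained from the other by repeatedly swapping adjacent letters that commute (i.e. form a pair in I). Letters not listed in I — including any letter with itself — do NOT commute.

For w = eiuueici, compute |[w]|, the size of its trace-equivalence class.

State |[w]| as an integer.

15

0(e) covers ∅
1(i) covers 0:e
2(u) covers ∅
3(u) covers 2:u
4(e) covers 1:i
5(i) covers 4:e
6(c) covers 3:u, 5:i
7(i) covers 6:c
floor of heap: 0:e, 2:u
completions by unplaced set U, small U first (add the entries for U minus each lowest piece of U):
  |U|=1: {7}:1
  |U|=2: {6,7}:1
  |U|=3: {3,6,7}:1  {5,6,7}:1
  |U|=4: {2,3,6,7}:1  {3,5,6,7}:2  {4,5,6,7}:1
  |U|=5: {1,4,5,6,7}:1  {2,3,5,6,7}:3  {3,4,5,6,7}:3
  |U|=6: {0,1,4,5,6,7}:1  {1,3,4,5,6,7}:4  {2,3,4,5,6,7}:6
  start at 0(e): 10
  start at 2(u): 5
sum over floor = 15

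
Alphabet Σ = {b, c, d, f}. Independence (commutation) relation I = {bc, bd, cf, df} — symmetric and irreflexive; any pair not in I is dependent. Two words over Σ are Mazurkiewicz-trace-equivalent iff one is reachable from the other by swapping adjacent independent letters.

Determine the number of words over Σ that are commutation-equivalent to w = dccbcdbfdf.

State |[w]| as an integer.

drop 0:d onto floor
drop 1:c onto {0:d}
drop 2:c onto {1:c}
drop 3:b onto floor
drop 4:c onto {2:c}
drop 5:d onto {4:c}
drop 6:b onto {3:b}
drop 7:f onto {6:b}
drop 8:d onto {5:d}
drop 9:f onto {7:f}
ground layer = {0:d, 3:b}
drop-orders for the pieces not yet dropped (sum over which currently-grounded one goes next):
  1 to go: {8} 1  {9} 1
  2 to go: {5,8} 1  {7,9} 1  {8,9} 2
  3 to go: {4,5,8} 1  {5,8,9} 3  {6,7,9} 1  {7,8,9} 3
  4 to go: {2,4,5,8} 1  {3,6,7,9} 1  {4,5,8,9} 4  {5,7,8,9} 6  {6,7,8,9} 4
  5 to go: {1,2,4,5,8} 1  {2,4,5,8,9} 5  {3,6,7,8,9} 5  {4,5,7,8,9} 10  {5,6,7,8,9} 10
  6 to go: {0,1,2,4,5,8} 1  {1,2,4,5,8,9} 6  {2,4,5,7,8,9} 15  {3,5,6,7,8,9} 15  {4,5,6,7,8,9} 20
  7 to go: {0,1,2,4,5,8,9} 7  {1,2,4,5,7,8,9} 21  {2,4,5,6,7,8,9} 35  {3,4,5,6,7,8,9} 35
  8 to go: {0,1,2,4,5,7,8,9} 28  {1,2,4,5,6,7,8,9} 56  {2,3,4,5,6,7,8,9} 70
  if 0:d drops first: 126 orders
  if 3:b drops first: 84 orders
heap linearizations: 210

210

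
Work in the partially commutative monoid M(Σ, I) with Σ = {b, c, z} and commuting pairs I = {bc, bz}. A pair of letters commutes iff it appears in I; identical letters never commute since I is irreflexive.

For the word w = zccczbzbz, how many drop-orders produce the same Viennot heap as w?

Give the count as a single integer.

36

#0=z has no predecessor
#1=c depends on [0:z]
#2=c depends on [1:c]
#3=c depends on [2:c]
#4=z depends on [3:c]
#5=b has no predecessor
#6=z depends on [4:z]
#7=b depends on [5:b]
#8=z depends on [6:z]
sources: [0:z, 5:b]
N(rest) = Σ N(rest − s) over sources s of rest; N(one piece) = 1:
  size 1 → [7]=1  [8]=1
  size 2 → [5,7]=1  [6,8]=1  [7,8]=2
  size 3 → [4,6,8]=1  [5,7,8]=3  [6,7,8]=3
  size 4 → [3,4,6,8]=1  [4,6,7,8]=4  [5,6,7,8]=6
  size 5 → [2,3,4,6,8]=1  [3,4,6,7,8]=5  [4,5,6,7,8]=10
  size 6 → [1,2,3,4,6,8]=1  [2,3,4,6,7,8]=6  [3,4,5,6,7,8]=15
  size 7 → [0,1,2,3,4,6,8]=1  [1,2,3,4,6,7,8]=7  [2,3,4,5,6,7,8]=21
  first=0(z) contributes 28
  first=5(b) contributes 8
|[w]| = 36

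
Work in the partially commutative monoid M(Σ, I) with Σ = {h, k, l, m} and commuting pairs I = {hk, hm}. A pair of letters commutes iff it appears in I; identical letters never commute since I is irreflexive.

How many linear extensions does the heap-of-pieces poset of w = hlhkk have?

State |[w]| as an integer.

piece 0:h — minimal
piece 1:l rests on {0:h}
piece 2:h rests on {1:l}
piece 3:k rests on {1:l}
piece 4:k rests on {3:k}
minimal pieces: {0:h}
ways to finish when only these pieces remain (= sum over removing one remaining piece with nothing left below it):
  1 left: {2}→1  {4}→1
  2 left: {2,4}→2  {3,4}→1
  3 left: {2,3,4}→3
  placing 0:h first → 3 extensions

3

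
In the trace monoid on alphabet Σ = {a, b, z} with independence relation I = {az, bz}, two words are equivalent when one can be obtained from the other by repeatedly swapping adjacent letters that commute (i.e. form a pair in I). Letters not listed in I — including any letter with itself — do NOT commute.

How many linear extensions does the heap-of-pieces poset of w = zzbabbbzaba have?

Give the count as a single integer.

165

0(z) covers ∅
1(z) covers 0:z
2(b) covers ∅
3(a) covers 2:b
4(b) covers 3:a
5(b) covers 4:b
6(b) covers 5:b
7(z) covers 1:z
8(a) covers 6:b
9(b) covers 8:a
10(a) covers 9:b
floor of heap: 0:z, 2:b
completions by unplaced set U, small U first (add the entries for U minus each lowest piece of U):
  |U|=1: {7}:1  {10}:1
  |U|=2: {1,7}:1  {7,10}:2  {9,10}:1
  |U|=3: {0,1,7}:1  {1,7,10}:3  {7,9,10}:3  {8,9,10}:1
  |U|=4: {0,1,7,10}:4  {1,7,9,10}:6  {6,8,9,10}:1  {7,8,9,10}:4
  |U|=5: {0,1,7,9,10}:10  {1,7,8,9,10}:10  {5,6,8,9,10}:1  {6,7,8,9,10}:5
  |U|=6: {0,1,7,8,9,10}:20  {1,6,7,8,9,10}:15  {4,5,6,8,9,10}:1  {5,6,7,8,9,10}:6
  |U|=7: {0,1,6,7,8,9,10}:35  {1,5,6,7,8,9,10}:21  {3,4,5,6,8,9,10}:1  {4,5,6,7,8,9,10}:7
  |U|=8: {0,1,5,6,7,8,9,10}:56  {1,4,5,6,7,8,9,10}:28  {2,3,4,5,6,8,9,10}:1  {3,4,5,6,7,8,9,10}:8
  |U|=9: {0,1,4,5,6,7,8,9,10}:84  {1,3,4,5,6,7,8,9,10}:36  {2,3,4,5,6,7,8,9,10}:9
  start at 0(z): 45
  start at 2(b): 120
sum over floor = 165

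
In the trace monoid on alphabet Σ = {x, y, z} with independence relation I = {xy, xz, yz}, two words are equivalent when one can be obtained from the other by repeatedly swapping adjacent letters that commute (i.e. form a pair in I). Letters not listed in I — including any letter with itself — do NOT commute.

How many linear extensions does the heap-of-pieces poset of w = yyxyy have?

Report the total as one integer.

#0=y has no predecessor
#1=y depends on [0:y]
#2=x has no predecessor
#3=y depends on [1:y]
#4=y depends on [3:y]
sources: [0:y, 2:x]
N(rest) = Σ N(rest − s) over sources s of rest; N(one piece) = 1:
  size 1 → [2]=1  [4]=1
  size 2 → [2,4]=2  [3,4]=1
  size 3 → [1,3,4]=1  [2,3,4]=3
  first=0(y) contributes 4
  first=2(x) contributes 1
|[w]| = 5

5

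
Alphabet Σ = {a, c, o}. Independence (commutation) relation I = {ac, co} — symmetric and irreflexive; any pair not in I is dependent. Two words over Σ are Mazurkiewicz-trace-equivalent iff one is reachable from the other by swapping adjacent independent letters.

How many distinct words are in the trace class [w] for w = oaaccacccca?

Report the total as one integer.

462

#0=o has no predecessor
#1=a depends on [0:o]
#2=a depends on [1:a]
#3=c has no predecessor
#4=c depends on [3:c]
#5=a depends on [2:a]
#6=c depends on [4:c]
#7=c depends on [6:c]
#8=c depends on [7:c]
#9=c depends on [8:c]
#10=a depends on [5:a]
sources: [0:o, 3:c]
N(rest) = Σ N(rest − s) over sources s of rest; N(one piece) = 1:
  size 1 → [9]=1  [10]=1
  size 2 → [5,10]=1  [8,9]=1  [9,10]=2
  size 3 → [2,5,10]=1  [5,9,10]=3  [7,8,9]=1  [8,9,10]=3
  size 4 → [1,2,5,10]=1  [2,5,9,10]=4  [5,8,9,10]=6  [6,7,8,9]=1  [7,8,9,10]=4
  size 5 → [0,1,2,5,10]=1  [1,2,5,9,10]=5  [2,5,8,9,10]=10  [4,6,7,8,9]=1  [5,7,8,9,10]=10  [6,7,8,9,10]=5
  size 6 → [0,1,2,5,9,10]=6  [1,2,5,8,9,10]=15  [2,5,7,8,9,10]=20  [3,4,6,7,8,9]=1  [4,6,7,8,9,10]=6  [5,6,7,8,9,10]=15
  size 7 → [0,1,2,5,8,9,10]=21  [1,2,5,7,8,9,10]=35  [2,5,6,7,8,9,10]=35  [3,4,6,7,8,9,10]=7  [4,5,6,7,8,9,10]=21
  size 8 → [0,1,2,5,7,8,9,10]=56  [1,2,5,6,7,8,9,10]=70  [2,4,5,6,7,8,9,10]=56  [3,4,5,6,7,8,9,10]=28
  size 9 → [0,1,2,5,6,7,8,9,10]=126  [1,2,4,5,6,7,8,9,10]=126  [2,3,4,5,6,7,8,9,10]=84
  first=0(o) contributes 210
  first=3(c) contributes 252
|[w]| = 462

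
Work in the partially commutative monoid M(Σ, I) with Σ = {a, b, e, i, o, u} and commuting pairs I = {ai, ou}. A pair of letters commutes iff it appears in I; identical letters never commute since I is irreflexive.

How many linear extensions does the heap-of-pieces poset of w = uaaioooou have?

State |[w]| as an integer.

#0=u has no predecessor
#1=a depends on [0:u]
#2=a depends on [1:a]
#3=i depends on [0:u]
#4=o depends on [2:a, 3:i]
#5=o depends on [4:o]
#6=o depends on [5:o]
#7=o depends on [6:o]
#8=u depends on [2:a, 3:i]
sources: [0:u]
N(rest) = Σ N(rest − s) over sources s of rest; N(one piece) = 1:
  size 1 → [7]=1  [8]=1
  size 2 → [6,7]=1  [7,8]=2
  size 3 → [5,6,7]=1  [6,7,8]=3
  size 4 → [4,5,6,7]=1  [5,6,7,8]=4
  size 5 → [4,5,6,7,8]=5
  size 6 → [2,4,5,6,7,8]=5  [3,4,5,6,7,8]=5
  size 7 → [1,2,4,5,6,7,8]=5  [2,3,4,5,6,7,8]=10
  first=0(u) contributes 15

15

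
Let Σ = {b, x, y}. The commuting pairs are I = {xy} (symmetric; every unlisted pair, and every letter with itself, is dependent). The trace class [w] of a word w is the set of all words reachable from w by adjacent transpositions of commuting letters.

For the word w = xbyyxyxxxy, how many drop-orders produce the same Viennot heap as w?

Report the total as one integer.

drop 0:x onto floor
drop 1:b onto {0:x}
drop 2:y onto {1:b}
drop 3:y onto {2:y}
drop 4:x onto {1:b}
drop 5:y onto {3:y}
drop 6:x onto {4:x}
drop 7:x onto {6:x}
drop 8:x onto {7:x}
drop 9:y onto {5:y}
ground layer = {0:x}
drop-orders for the pieces not yet dropped (sum over which currently-grounded one goes next):
  1 to go: {8} 1  {9} 1
  2 to go: {5,9} 1  {7,8} 1  {8,9} 2
  3 to go: {3,5,9} 1  {5,8,9} 3  {6,7,8} 1  {7,8,9} 3
  4 to go: {2,3,5,9} 1  {3,5,8,9} 4  {4,6,7,8} 1  {5,7,8,9} 6  {6,7,8,9} 4
  5 to go: {2,3,5,8,9} 5  {3,5,7,8,9} 10  {4,6,7,8,9} 5  {5,6,7,8,9} 10
  6 to go: {2,3,5,7,8,9} 15  {3,5,6,7,8,9} 20  {4,5,6,7,8,9} 15
  7 to go: {2,3,5,6,7,8,9} 35  {3,4,5,6,7,8,9} 35
  8 to go: {2,3,4,5,6,7,8,9} 70
  if 0:x drops first: 70 orders

70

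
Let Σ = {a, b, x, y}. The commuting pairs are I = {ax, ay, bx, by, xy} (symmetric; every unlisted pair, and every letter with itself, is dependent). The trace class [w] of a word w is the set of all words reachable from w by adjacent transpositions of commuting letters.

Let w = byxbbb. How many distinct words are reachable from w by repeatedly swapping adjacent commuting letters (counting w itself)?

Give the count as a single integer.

#0=b has no predecessor
#1=y has no predecessor
#2=x has no predecessor
#3=b depends on [0:b]
#4=b depends on [3:b]
#5=b depends on [4:b]
sources: [0:b, 1:y, 2:x]
N(rest) = Σ N(rest − s) over sources s of rest; N(one piece) = 1:
  size 1 → [1]=1  [2]=1  [5]=1
  size 2 → [1,2]=2  [1,5]=2  [2,5]=2  [4,5]=1
  size 3 → [1,2,5]=6  [1,4,5]=3  [2,4,5]=3  [3,4,5]=1
  size 4 → [0,3,4,5]=1  [1,2,4,5]=12  [1,3,4,5]=4  [2,3,4,5]=4
  first=0(b) contributes 20
  first=1(y) contributes 5
  first=2(x) contributes 5
|[w]| = 30

30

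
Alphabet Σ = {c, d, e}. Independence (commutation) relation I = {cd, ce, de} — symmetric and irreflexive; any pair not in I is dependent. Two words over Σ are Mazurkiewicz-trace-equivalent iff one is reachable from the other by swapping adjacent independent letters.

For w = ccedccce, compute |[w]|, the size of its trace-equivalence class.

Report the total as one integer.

168

0(c) covers ∅
1(c) covers 0:c
2(e) covers ∅
3(d) covers ∅
4(c) covers 1:c
5(c) covers 4:c
6(c) covers 5:c
7(e) covers 2:e
floor of heap: 0:c, 2:e, 3:d
completions by unplaced set U, small U first (add the entries for U minus each lowest piece of U):
  |U|=1: {3}:1  {6}:1  {7}:1
  |U|=2: {2,7}:1  {3,6}:2  {3,7}:2  {5,6}:1  {6,7}:2
  |U|=3: {2,3,7}:3  {2,6,7}:3  {3,5,6}:3  {3,6,7}:6  {4,5,6}:1  {5,6,7}:3
  |U|=4: {1,4,5,6}:1  {2,3,6,7}:12  {2,5,6,7}:6  {3,4,5,6}:4  {3,5,6,7}:12  {4,5,6,7}:4
  |U|=5: {0,1,4,5,6}:1  {1,3,4,5,6}:5  {1,4,5,6,7}:5  {2,3,5,6,7}:30  {2,4,5,6,7}:10  {3,4,5,6,7}:20
  |U|=6: {0,1,3,4,5,6}:6  {0,1,4,5,6,7}:6  {1,2,4,5,6,7}:15  {1,3,4,5,6,7}:30  {2,3,4,5,6,7}:60
  start at 0(c): 105
  start at 2(e): 42
  start at 3(d): 21
sum over floor = 168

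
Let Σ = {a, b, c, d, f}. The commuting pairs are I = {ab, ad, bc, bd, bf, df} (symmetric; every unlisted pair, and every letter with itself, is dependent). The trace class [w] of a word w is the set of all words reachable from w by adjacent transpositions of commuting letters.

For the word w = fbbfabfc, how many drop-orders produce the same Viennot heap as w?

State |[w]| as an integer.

drop 0:f onto floor
drop 1:b onto floor
drop 2:b onto {1:b}
drop 3:f onto {0:f}
drop 4:a onto {3:f}
drop 5:b onto {2:b}
drop 6:f onto {4:a}
drop 7:c onto {6:f}
ground layer = {0:f, 1:b}
drop-orders for the pieces not yet dropped (sum over which currently-grounded one goes next):
  1 to go: {5} 1  {7} 1
  2 to go: {2,5} 1  {5,7} 2  {6,7} 1
  3 to go: {1,2,5} 1  {2,5,7} 3  {4,6,7} 1  {5,6,7} 3
  4 to go: {1,2,5,7} 4  {2,5,6,7} 6  {3,4,6,7} 1  {4,5,6,7} 4
  5 to go: {0,3,4,6,7} 1  {1,2,5,6,7} 10  {2,4,5,6,7} 10  {3,4,5,6,7} 5
  6 to go: {0,3,4,5,6,7} 6  {1,2,4,5,6,7} 20  {2,3,4,5,6,7} 15
  if 0:f drops first: 35 orders
  if 1:b drops first: 21 orders
heap linearizations: 56

56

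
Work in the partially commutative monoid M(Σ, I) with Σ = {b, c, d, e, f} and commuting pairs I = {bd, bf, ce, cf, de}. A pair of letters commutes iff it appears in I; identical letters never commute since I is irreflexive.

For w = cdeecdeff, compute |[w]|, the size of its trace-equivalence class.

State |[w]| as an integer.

35

piece 0:c — minimal
piece 1:d rests on {0:c}
piece 2:e — minimal
piece 3:e rests on {2:e}
piece 4:c rests on {1:d}
piece 5:d rests on {4:c}
piece 6:e rests on {3:e}
piece 7:f rests on {5:d, 6:e}
piece 8:f rests on {7:f}
minimal pieces: {0:c, 2:e}
ways to finish when only these pieces remain (= sum over removing one remaining piece with nothing left below it):
  1 left: {8}→1
  2 left: {7,8}→1
  3 left: {5,7,8}→1  {6,7,8}→1
  4 left: {3,6,7,8}→1  {4,5,7,8}→1  {5,6,7,8}→2
  5 left: {1,4,5,7,8}→1  {2,3,6,7,8}→1  {3,5,6,7,8}→3  {4,5,6,7,8}→3
  6 left: {0,1,4,5,7,8}→1  {1,4,5,6,7,8}→4  {2,3,5,6,7,8}→4  {3,4,5,6,7,8}→6
  7 left: {0,1,4,5,6,7,8}→5  {1,3,4,5,6,7,8}→10  {2,3,4,5,6,7,8}→10
  placing 0:c first → 20 extensions
  placing 2:e first → 15 extensions
total linear extensions = 35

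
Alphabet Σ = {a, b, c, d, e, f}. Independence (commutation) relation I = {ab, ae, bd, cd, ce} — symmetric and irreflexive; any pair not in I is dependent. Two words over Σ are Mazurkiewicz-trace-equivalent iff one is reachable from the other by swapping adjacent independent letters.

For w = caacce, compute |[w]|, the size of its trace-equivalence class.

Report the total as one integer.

6

drop 0:c onto floor
drop 1:a onto {0:c}
drop 2:a onto {1:a}
drop 3:c onto {2:a}
drop 4:c onto {3:c}
drop 5:e onto floor
ground layer = {0:c, 5:e}
drop-orders for the pieces not yet dropped (sum over which currently-grounded one goes next):
  1 to go: {4} 1  {5} 1
  2 to go: {3,4} 1  {4,5} 2
  3 to go: {2,3,4} 1  {3,4,5} 3
  4 to go: {1,2,3,4} 1  {2,3,4,5} 4
  if 0:c drops first: 5 orders
  if 5:e drops first: 1 orders
heap linearizations: 6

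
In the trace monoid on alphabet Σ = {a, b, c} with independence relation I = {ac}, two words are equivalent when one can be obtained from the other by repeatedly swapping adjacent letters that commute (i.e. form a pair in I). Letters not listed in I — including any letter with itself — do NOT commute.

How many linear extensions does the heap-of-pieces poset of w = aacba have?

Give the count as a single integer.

3

piece 0:a — minimal
piece 1:a rests on {0:a}
piece 2:c — minimal
piece 3:b rests on {1:a, 2:c}
piece 4:a rests on {3:b}
minimal pieces: {0:a, 2:c}
ways to finish when only these pieces remain (= sum over removing one remaining piece with nothing left below it):
  1 left: {4}→1
  2 left: {3,4}→1
  3 left: {1,3,4}→1  {2,3,4}→1
  placing 0:a first → 2 extensions
  placing 2:c first → 1 extensions
total linear extensions = 3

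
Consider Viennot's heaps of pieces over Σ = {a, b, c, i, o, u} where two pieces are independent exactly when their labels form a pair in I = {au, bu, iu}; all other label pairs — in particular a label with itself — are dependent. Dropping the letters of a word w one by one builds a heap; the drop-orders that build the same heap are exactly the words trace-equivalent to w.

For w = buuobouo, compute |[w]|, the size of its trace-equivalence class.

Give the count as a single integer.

3

#0=b has no predecessor
#1=u has no predecessor
#2=u depends on [1:u]
#3=o depends on [0:b, 2:u]
#4=b depends on [3:o]
#5=o depends on [4:b]
#6=u depends on [5:o]
#7=o depends on [6:u]
sources: [0:b, 1:u]
N(rest) = Σ N(rest − s) over sources s of rest; N(one piece) = 1:
  size 1 → [7]=1
  size 2 → [6,7]=1
  size 3 → [5,6,7]=1
  size 4 → [4,5,6,7]=1
  size 5 → [3,4,5,6,7]=1
  size 6 → [0,3,4,5,6,7]=1  [2,3,4,5,6,7]=1
  first=0(b) contributes 1
  first=1(u) contributes 2
|[w]| = 3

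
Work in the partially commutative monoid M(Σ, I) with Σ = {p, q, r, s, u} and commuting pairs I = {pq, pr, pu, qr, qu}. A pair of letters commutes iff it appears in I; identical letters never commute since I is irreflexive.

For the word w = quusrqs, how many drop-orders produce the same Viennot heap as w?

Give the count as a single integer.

6

piece 0:q — minimal
piece 1:u — minimal
piece 2:u rests on {1:u}
piece 3:s rests on {0:q, 2:u}
piece 4:r rests on {3:s}
piece 5:q rests on {3:s}
piece 6:s rests on {4:r, 5:q}
minimal pieces: {0:q, 1:u}
ways to finish when only these pieces remain (= sum over removing one remaining piece with nothing left below it):
  1 left: {6}→1
  2 left: {4,6}→1  {5,6}→1
  3 left: {4,5,6}→2
  4 left: {3,4,5,6}→2
  5 left: {0,3,4,5,6}→2  {2,3,4,5,6}→2
  placing 0:q first → 2 extensions
  placing 1:u first → 4 extensions
total linear extensions = 6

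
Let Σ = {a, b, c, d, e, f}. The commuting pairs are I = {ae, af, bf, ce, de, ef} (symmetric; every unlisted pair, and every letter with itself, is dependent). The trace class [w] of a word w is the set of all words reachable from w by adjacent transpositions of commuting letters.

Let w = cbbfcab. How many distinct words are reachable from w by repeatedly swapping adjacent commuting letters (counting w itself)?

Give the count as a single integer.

3

drop 0:c onto floor
drop 1:b onto {0:c}
drop 2:b onto {1:b}
drop 3:f onto {0:c}
drop 4:c onto {2:b, 3:f}
drop 5:a onto {4:c}
drop 6:b onto {5:a}
ground layer = {0:c}
drop-orders for the pieces not yet dropped (sum over which currently-grounded one goes next):
  1 to go: {6} 1
  2 to go: {5,6} 1
  3 to go: {4,5,6} 1
  4 to go: {2,4,5,6} 1  {3,4,5,6} 1
  5 to go: {1,2,4,5,6} 1  {2,3,4,5,6} 2
  if 0:c drops first: 3 orders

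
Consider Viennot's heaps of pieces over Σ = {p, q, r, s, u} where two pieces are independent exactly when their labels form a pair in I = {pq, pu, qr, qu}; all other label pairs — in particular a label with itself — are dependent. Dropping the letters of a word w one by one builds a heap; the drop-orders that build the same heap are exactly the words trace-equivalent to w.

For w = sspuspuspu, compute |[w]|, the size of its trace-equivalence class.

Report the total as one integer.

8

piece 0:s — minimal
piece 1:s rests on {0:s}
piece 2:p rests on {1:s}
piece 3:u rests on {1:s}
piece 4:s rests on {2:p, 3:u}
piece 5:p rests on {4:s}
piece 6:u rests on {4:s}
piece 7:s rests on {5:p, 6:u}
piece 8:p rests on {7:s}
piece 9:u rests on {7:s}
minimal pieces: {0:s}
ways to finish when only these pieces remain (= sum over removing one remaining piece with nothing left below it):
  1 left: {8}→1  {9}→1
  2 left: {8,9}→2
  3 left: {7,8,9}→2
  4 left: {5,7,8,9}→2  {6,7,8,9}→2
  5 left: {5,6,7,8,9}→4
  6 left: {4,5,6,7,8,9}→4
  7 left: {2,4,5,6,7,8,9}→4  {3,4,5,6,7,8,9}→4
  8 left: {2,3,4,5,6,7,8,9}→8
  placing 0:s first → 8 extensions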